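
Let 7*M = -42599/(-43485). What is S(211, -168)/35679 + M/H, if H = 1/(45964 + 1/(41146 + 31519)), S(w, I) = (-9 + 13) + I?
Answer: 241732791248907061/37579947684825 ≈ 6432.5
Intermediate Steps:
M = 42599/304395 (M = (-42599/(-43485))/7 = (-42599*(-1/43485))/7 = (1/7)*(42599/43485) = 42599/304395 ≈ 0.13995)
S(w, I) = 4 + I
H = 72665/3339974061 (H = 1/(45964 + 1/72665) = 1/(3339974061/72665) = 72665/3339974061 ≈ 2.1756e-5)
S(211, -168)/35679 + M/H = (4 - 168)/35679 + 42599/(304395*(72665/3339974061)) = -164*1/35679 + (42599/304395)*(3339974061/72665) = -164/35679 + 47426518341513/7372954225 = 241732791248907061/37579947684825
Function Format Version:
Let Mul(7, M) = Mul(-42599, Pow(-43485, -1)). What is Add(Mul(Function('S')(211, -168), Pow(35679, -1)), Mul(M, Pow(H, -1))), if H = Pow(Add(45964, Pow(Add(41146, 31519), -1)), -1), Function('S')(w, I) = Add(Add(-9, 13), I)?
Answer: Rational(241732791248907061, 37579947684825) ≈ 6432.5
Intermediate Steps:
M = Rational(42599, 304395) (M = Mul(Rational(1, 7), Mul(-42599, Pow(-43485, -1))) = Mul(Rational(1, 7), Mul(-42599, Rational(-1, 43485))) = Mul(Rational(1, 7), Rational(42599, 43485)) = Rational(42599, 304395) ≈ 0.13995)
Function('S')(w, I) = Add(4, I)
H = Rational(72665, 3339974061) (H = Pow(Add(45964, Pow(72665, -1)), -1) = Pow(Add(45964, Rational(1, 72665)), -1) = Pow(Rational(3339974061, 72665), -1) = Rational(72665, 3339974061) ≈ 2.1756e-5)
Add(Mul(Function('S')(211, -168), Pow(35679, -1)), Mul(M, Pow(H, -1))) = Add(Mul(Add(4, -168), Pow(35679, -1)), Mul(Rational(42599, 304395), Pow(Rational(72665, 3339974061), -1))) = Add(Mul(-164, Rational(1, 35679)), Mul(Rational(42599, 304395), Rational(3339974061, 72665))) = Add(Rational(-164, 35679), Rational(47426518341513, 7372954225)) = Rational(241732791248907061, 37579947684825)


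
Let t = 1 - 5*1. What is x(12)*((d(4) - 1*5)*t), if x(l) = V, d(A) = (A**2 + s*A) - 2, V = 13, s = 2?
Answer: -884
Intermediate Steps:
d(A) = -2 + A**2 + 2*A (d(A) = (A**2 + 2*A) - 2 = -2 + A**2 + 2*A)
x(l) = 13
t = -4 (t = 1 - 5 = -4)
x(12)*((d(4) - 1*5)*t) = 13*(((-2 + 4**2 + 2*4) - 1*5)*(-4)) = 13*(((-2 + 16 + 8) - 5)*(-4)) = 13*((22 - 5)*(-4)) = 13*(17*(-4)) = 13*(-68) = -884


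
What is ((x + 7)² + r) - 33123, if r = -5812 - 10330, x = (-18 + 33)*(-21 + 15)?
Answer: -42376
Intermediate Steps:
x = -90 (x = 15*(-6) = -90)
r = -16142
((x + 7)² + r) - 33123 = ((-90 + 7)² - 16142) - 33123 = ((-83)² - 16142) - 33123 = (6889 - 16142) - 33123 = -9253 - 33123 = -42376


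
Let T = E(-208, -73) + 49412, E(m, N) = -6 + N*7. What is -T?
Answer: -48895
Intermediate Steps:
E(m, N) = -6 + 7*N
T = 48895 (T = (-6 + 7*(-73)) + 49412 = (-6 - 511) + 49412 = -517 + 49412 = 48895)
-T = -1*48895 = -48895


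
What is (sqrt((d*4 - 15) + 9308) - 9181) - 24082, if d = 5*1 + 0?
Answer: -33263 + sqrt(9313) ≈ -33167.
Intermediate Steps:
d = 5 (d = 5 + 0 = 5)
(sqrt((d*4 - 15) + 9308) - 9181) - 24082 = (sqrt((5*4 - 15) + 9308) - 9181) - 24082 = (sqrt((20 - 15) + 9308) - 9181) - 24082 = (sqrt(5 + 9308) - 9181) - 24082 = (sqrt(9313) - 9181) - 24082 = (-9181 + sqrt(9313)) - 24082 = -33263 + sqrt(9313)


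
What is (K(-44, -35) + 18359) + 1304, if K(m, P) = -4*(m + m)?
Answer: 20015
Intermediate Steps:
K(m, P) = -8*m
(K(-44, -35) + 18359) + 1304 = (-8*(-44) + 18359) + 1304 = (352 + 18359) + 1304 = 18711 + 1304 = 20015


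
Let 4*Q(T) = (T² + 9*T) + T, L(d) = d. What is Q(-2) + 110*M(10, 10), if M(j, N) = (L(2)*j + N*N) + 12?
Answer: 14516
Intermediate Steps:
M(j, N) = 12 + N² + 2*j (M(j, N) = (2*j + N*N) + 12 = (2*j + N²) + 12 = (N² + 2*j) + 12 = 12 + N² + 2*j)
Q(T) = T²/4 + 5*T/2 (Q(T) = ((T² + 9*T) + T)/4 = (T² + 10*T)/4 = T²/4 + 5*T/2)
Q(-2) + 110*M(10, 10) = (¼)*(-2)*(10 - 2) + 110*(12 + 10² + 2*10) = (¼)*(-2)*8 + 110*(12 + 100 + 20) = -4 + 110*132 = -4 + 14520 = 14516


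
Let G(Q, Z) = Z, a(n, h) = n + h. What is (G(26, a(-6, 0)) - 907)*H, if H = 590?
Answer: -538670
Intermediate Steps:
a(n, h) = h + n
(G(26, a(-6, 0)) - 907)*H = ((0 - 6) - 907)*590 = (-6 - 907)*590 = -913*590 = -538670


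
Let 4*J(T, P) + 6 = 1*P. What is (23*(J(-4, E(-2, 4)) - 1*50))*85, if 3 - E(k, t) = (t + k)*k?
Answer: -389045/4 ≈ -97261.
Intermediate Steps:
E(k, t) = 3 - k*(k + t) (E(k, t) = 3 - (t + k)*k = 3 - (k + t)*k = 3 - k*(k + t))
J(T, P) = -3/2 + P/4 (J(T, P) = -3/2 + (1*P)/4 = -3/2 + P/4)
(23*(J(-4, E(-2, 4)) - 1*50))*85 = (23*((-3/2 + (3 - 1*(-2)² - 1*(-2)*4)/4) - 1*50))*85 = (23*((-3/2 + (3 - 1*4 + 8)/4) - 50))*85 = (23*((-3/2 + (3 - 4 + 8)/4) - 50))*85 = (23*((-3/2 + (¼)*7) - 50))*85 = (23*((-3/2 + 7/4) - 50))*85 = (23*(¼ - 50))*85 = (23*(-199/4))*85 = -4577/4*85 = -389045/4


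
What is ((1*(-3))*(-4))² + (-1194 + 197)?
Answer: -853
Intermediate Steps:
((1*(-3))*(-4))² + (-1194 + 197) = (-3*(-4))² - 997 = 12² - 997 = 144 - 997 = -853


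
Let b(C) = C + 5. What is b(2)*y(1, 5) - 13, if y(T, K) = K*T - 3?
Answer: 1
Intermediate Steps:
y(T, K) = -3 + K*T
b(C) = 5 + C
b(2)*y(1, 5) - 13 = (5 + 2)*(-3 + 5*1) - 13 = 7*(-3 + 5) - 13 = 7*2 - 13 = 14 - 13 = 1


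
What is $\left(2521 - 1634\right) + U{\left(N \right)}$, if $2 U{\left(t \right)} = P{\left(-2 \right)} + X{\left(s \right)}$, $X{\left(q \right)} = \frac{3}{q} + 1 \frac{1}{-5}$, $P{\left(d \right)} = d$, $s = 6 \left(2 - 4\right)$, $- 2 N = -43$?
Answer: $\frac{35431}{40} \approx 885.78$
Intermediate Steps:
$N = \frac{43}{2}$ ($N = \left(- \frac{1}{2}\right) \left(-43\right) = \frac{43}{2} \approx 21.5$)
$s = -12$ ($s = 6 \left(-2\right) = -12$)
$X{\left(q \right)} = - \frac{1}{5} + \frac{3}{q}$ ($X{\left(q \right)} = \frac{3}{q} + 1 \left(- \frac{1}{5}\right) = \frac{3}{q} - \frac{1}{5} = - \frac{1}{5} + \frac{3}{q}$)
$U{\left(t \right)} = - \frac{49}{40}$ ($U{\left(t \right)} = \frac{-2 + \frac{15 - -12}{5 \left(-12\right)}}{2} = \frac{-2 + \frac{1}{5} \left(- \frac{1}{12}\right) \left(15 + 12\right)}{2} = \frac{-2 + \frac{1}{5} \left(- \frac{1}{12}\right) 27}{2} = \frac{-2 - \frac{9}{20}}{2} = \frac{1}{2} \left(- \frac{49}{20}\right) = - \frac{49}{40}$)
$\left(2521 - 1634\right) + U{\left(N \right)} = \left(2521 - 1634\right) - \frac{49}{40} = 887 - \frac{49}{40} = \frac{35431}{40}$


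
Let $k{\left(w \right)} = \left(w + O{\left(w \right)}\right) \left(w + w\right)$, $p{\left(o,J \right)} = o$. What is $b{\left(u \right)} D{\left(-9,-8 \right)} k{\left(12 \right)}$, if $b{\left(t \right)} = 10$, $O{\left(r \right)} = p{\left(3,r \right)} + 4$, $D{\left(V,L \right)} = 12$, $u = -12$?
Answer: $54720$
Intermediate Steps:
$O{\left(r \right)} = 7$ ($O{\left(r \right)} = 3 + 4 = 7$)
$k{\left(w \right)} = 2 w \left(7 + w\right)$ ($k{\left(w \right)} = \left(w + 7\right) \left(w + w\right) = \left(7 + w\right) 2 w = 2 w \left(7 + w\right)$)
$b{\left(u \right)} D{\left(-9,-8 \right)} k{\left(12 \right)} = 10 \cdot 12 \cdot 2 \cdot 12 \left(7 + 12\right) = 120 \cdot 2 \cdot 12 \cdot 19 = 120 \cdot 456 = 54720$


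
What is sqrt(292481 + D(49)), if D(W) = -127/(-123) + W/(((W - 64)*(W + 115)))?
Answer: sqrt(442496036865)/1230 ≈ 540.82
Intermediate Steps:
D(W) = 127/123 + W/((-64 + W)*(115 + W)) (D(W) = -127*(-1/123) + W/(((-64 + W)*(115 + W))) = 127/123 + W*(1/((-64 + W)*(115 + W))) = 127/123 + W/((-64 + W)*(115 + W)))
sqrt(292481 + D(49)) = sqrt(292481 + (-934720 + 127*49**2 + 6600*49)/(123*(-7360 + 49**2 + 51*49))) = sqrt(292481 + (-934720 + 127*2401 + 323400)/(123*(-7360 + 2401 + 2499))) = sqrt(292481 + (1/123)*(-934720 + 304927 + 323400)/(-2460)) = sqrt(292481 + (1/123)*(-1/2460)*(-306393)) = sqrt(292481 + 2491/2460) = sqrt(719505751/2460) = sqrt(442496036865)/1230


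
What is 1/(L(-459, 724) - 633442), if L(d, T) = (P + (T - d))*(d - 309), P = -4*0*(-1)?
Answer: -1/1541986 ≈ -6.4851e-7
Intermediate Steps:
P = 0 (P = 0*(-1) = 0)
L(d, T) = (-309 + d)*(T - d) (L(d, T) = (0 + (T - d))*(d - 309) = (T - d)*(-309 + d) = (-309 + d)*(T - d))
1/(L(-459, 724) - 633442) = 1/((-1*(-459)² - 309*724 + 309*(-459) + 724*(-459)) - 633442) = 1/((-1*210681 - 223716 - 141831 - 332316) - 633442) = 1/((-210681 - 223716 - 141831 - 332316) - 633442) = 1/(-908544 - 633442) = 1/(-1541986) = -1/1541986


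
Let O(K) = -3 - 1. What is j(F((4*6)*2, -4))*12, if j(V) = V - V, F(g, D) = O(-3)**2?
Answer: 0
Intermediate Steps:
O(K) = -4
F(g, D) = 16 (F(g, D) = (-4)**2 = 16)
j(V) = 0
j(F((4*6)*2, -4))*12 = 0*12 = 0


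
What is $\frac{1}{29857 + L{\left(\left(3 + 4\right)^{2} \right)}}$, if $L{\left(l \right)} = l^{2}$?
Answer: $\frac{1}{32258} \approx 3.1 \cdot 10^{-5}$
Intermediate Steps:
$\frac{1}{29857 + L{\left(\left(3 + 4\right)^{2} \right)}} = \frac{1}{29857 + \left(\left(3 + 4\right)^{2}\right)^{2}} = \frac{1}{29857 + \left(7^{2}\right)^{2}} = \frac{1}{29857 + 49^{2}} = \frac{1}{29857 + 2401} = \frac{1}{32258}$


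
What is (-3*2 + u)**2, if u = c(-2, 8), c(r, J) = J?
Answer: 4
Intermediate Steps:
u = 8
(-3*2 + u)**2 = (-3*2 + 8)**2 = (-6 + 8)**2 = 2**2 = 4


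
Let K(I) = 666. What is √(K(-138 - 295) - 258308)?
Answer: 7*I*√5258 ≈ 507.58*I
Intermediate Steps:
√(K(-138 - 295) - 258308) = √(666 - 258308) = √(-257642) = 7*I*√5258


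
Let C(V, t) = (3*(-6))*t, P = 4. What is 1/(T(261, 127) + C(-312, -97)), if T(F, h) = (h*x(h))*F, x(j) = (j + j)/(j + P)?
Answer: 131/8648064 ≈ 1.5148e-5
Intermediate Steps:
C(V, t) = -18*t
x(j) = 2*j/(4 + j) (x(j) = (j + j)/(j + 4) = (2*j)/(4 + j) = 2*j/(4 + j))
T(F, h) = 2*F*h²/(4 + h) (T(F, h) = (h*(2*h/(4 + h)))*F = (2*h²/(4 + h))*F = 2*F*h²/(4 + h))
1/(T(261, 127) + C(-312, -97)) = 1/(2*261*127²/(4 + 127) - 18*(-97)) = 1/(2*261*16129/131 + 1746) = 1/(2*261*16129*(1/131) + 1746) = 1/(8419338/131 + 1746) = 1/(8648064/131) = 131/8648064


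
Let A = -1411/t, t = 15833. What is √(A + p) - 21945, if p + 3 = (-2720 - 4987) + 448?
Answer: -21945 + I*√1820488742281/15833 ≈ -21945.0 + 85.218*I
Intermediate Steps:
p = -7262 (p = -3 + ((-2720 - 4987) + 448) = -3 + (-7707 + 448) = -3 - 7259 = -7262)
A = -1411/15833 ≈ -0.089118
√(A + p) - 21945 = √(-1411/15833 - 7262) - 21945 = √(-114980657/15833) - 21945 = I*√1820488742281/15833 - 21945 = -21945 + I*√1820488742281/15833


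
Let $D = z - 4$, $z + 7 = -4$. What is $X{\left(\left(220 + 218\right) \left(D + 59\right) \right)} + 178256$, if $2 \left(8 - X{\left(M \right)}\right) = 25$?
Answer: $\frac{356503}{2} \approx 1.7825 \cdot 10^{5}$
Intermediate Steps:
$z = -11$ ($z = -7 - 4 = -11$)
$D = -15$ ($D = -11 - 4 = -15$)
$X{\left(M \right)} = - \frac{9}{2}$ ($X{\left(M \right)} = 8 - \frac{25}{2} = - \frac{9}{2}$)
$X{\left(\left(220 + 218\right) \left(D + 59\right) \right)} + 178256 = - \frac{9}{2} + 178256 = \frac{356503}{2}$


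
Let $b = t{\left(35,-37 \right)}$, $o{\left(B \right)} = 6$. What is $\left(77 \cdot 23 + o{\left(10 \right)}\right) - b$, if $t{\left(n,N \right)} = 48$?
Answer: $1729$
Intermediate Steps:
$b = 48$
$\left(77 \cdot 23 + o{\left(10 \right)}\right) - b = \left(77 \cdot 23 + 6\right) - 48 = \left(1771 + 6\right) - 48 = 1777 - 48 = 1729$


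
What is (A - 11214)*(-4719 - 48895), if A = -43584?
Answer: 2937939972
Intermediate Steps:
(A - 11214)*(-4719 - 48895) = (-43584 - 11214)*(-4719 - 48895) = -54798*(-53614) = 2937939972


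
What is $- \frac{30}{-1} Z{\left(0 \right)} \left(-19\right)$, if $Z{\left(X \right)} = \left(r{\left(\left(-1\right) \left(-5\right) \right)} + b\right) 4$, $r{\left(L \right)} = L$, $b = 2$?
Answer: $-15960$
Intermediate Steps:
$Z{\left(X \right)} = 28$ ($Z{\left(X \right)} = \left(\left(-1\right) \left(-5\right) + 2\right) 4 = \left(5 + 2\right) 4 = 7 \cdot 4 = 28$)
$- \frac{30}{-1} Z{\left(0 \right)} \left(-19\right) = - \frac{30}{-1} \cdot 28 \left(-19\right) = \left(-30\right) \left(-1\right) 28 \left(-19\right) = 30 \cdot 28 \left(-19\right) = 840 \left(-19\right) = -15960$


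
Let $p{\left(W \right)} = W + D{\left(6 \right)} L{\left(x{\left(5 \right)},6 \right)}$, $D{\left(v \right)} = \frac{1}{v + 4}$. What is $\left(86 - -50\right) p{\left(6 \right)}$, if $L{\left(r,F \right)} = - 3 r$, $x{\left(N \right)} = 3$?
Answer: $\frac{3468}{5} \approx 693.6$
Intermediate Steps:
$D{\left(v \right)} = \frac{1}{4 + v}$
$p{\left(W \right)} = - \frac{9}{10} + W$ ($p{\left(W \right)} = W + \frac{\left(-3\right) 3}{4 + 6} = W + \frac{1}{10} \left(-9\right) = W - \frac{9}{10} = - \frac{9}{10} + W$)
$\left(86 - -50\right) p{\left(6 \right)} = \left(86 - -50\right) \left(- \frac{9}{10} + 6\right) = \left(86 + 50\right) \frac{51}{10} = 136 \cdot \frac{51}{10} = \frac{3468}{5}$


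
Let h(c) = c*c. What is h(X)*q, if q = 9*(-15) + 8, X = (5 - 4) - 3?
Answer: -508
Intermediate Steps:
X = -2 (X = 1 - 3 = -2)
h(c) = c²
q = -127 (q = -135 + 8 = -127)
h(X)*q = (-2)²*(-127) = 4*(-127) = -508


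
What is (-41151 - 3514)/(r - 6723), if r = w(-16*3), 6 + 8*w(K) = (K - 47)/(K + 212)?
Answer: 11720096/1764331 ≈ 6.6428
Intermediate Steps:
w(K) = -¾ + (-47 + K)/(8*(212 + K)) (w(K) = -¾ + ((K - 47)/(K + 212))/8 = -¾ + ((-47 + K)/(212 + K))/8 = -¾ + (-47 + K)/(8*(212 + K)))
r = -1079/1312 (r = (-1319 - (-80)*3)/(8*(212 - 16*3)) = (-1319 - 5*(-48))/(8*(212 - 48)) = (⅛)*(-1319 + 240)/164 = (⅛)*(1/164)*(-1079) = -1079/1312 ≈ -0.82241)
(-41151 - 3514)/(r - 6723) = (-41151 - 3514)/(-1079/1312 - 6723) = -44665/(-8821655/1312) = -44665*(-1312/8821655) = 11720096/1764331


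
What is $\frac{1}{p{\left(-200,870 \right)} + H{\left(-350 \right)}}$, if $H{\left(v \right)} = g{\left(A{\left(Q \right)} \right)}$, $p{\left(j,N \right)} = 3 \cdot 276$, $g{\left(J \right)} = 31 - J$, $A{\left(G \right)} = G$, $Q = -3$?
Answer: $\frac{1}{862} \approx 0.0011601$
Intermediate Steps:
$p{\left(j,N \right)} = 828$
$H{\left(v \right)} = 34$ ($H{\left(v \right)} = 31 - -3 = 31 + 3 = 34$)
$\frac{1}{p{\left(-200,870 \right)} + H{\left(-350 \right)}} = \frac{1}{828 + 34} = \frac{1}{862}$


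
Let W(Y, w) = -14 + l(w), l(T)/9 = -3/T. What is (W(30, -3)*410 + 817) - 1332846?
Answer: -1334079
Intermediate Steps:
l(T) = -27/T (l(T) = 9*(-3/T) = -27/T)
W(Y, w) = -14 - 27/w
(W(30, -3)*410 + 817) - 1332846 = ((-14 - 27/(-3))*410 + 817) - 1332846 = ((-14 - 27*(-⅓))*410 + 817) - 1332846 = ((-14 + 9)*410 + 817) - 1332846 = (-5*410 + 817) - 1332846 = (-2050 + 817) - 1332846 = -1233 - 1332846 = -1334079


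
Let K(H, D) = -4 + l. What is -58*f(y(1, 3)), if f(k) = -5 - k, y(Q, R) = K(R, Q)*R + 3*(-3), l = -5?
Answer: -1798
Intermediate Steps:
K(H, D) = -9 (K(H, D) = -4 - 5 = -9)
y(Q, R) = -9 - 9*R (y(Q, R) = -9*R + 3*(-3) = -9*R - 9 = -9 - 9*R)
-58*f(y(1, 3)) = -58*(-5 - (-9 - 9*3)) = -58*(-5 - (-9 - 27)) = -58*(-5 - 1*(-36)) = -58*(-5 + 36) = -58*31 = -1798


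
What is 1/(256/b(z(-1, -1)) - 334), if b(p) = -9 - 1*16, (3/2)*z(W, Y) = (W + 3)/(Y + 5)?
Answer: -25/8606 ≈ -0.0029050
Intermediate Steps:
z(W, Y) = 2*(3 + W)/(3*(5 + Y)) (z(W, Y) = 2*((W + 3)/(Y + 5))/3 = 2*((3 + W)/(5 + Y))/3 = 2*(3 + W)/(3*(5 + Y)))
b(p) = -25 (b(p) = -9 - 16 = -25)
1/(256/b(z(-1, -1)) - 334) = 1/(256/(-25) - 334) = 1/(256*(-1/25) - 334) = 1/(-256/25 - 334) = 1/(-8606/25) = -25/8606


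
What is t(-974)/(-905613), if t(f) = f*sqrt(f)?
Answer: 974*I*sqrt(974)/905613 ≈ 0.033566*I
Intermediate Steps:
t(f) = f**(3/2)
t(-974)/(-905613) = (-974)**(3/2)/(-905613) = -974*I*sqrt(974)*(-1/905613) = 974*I*sqrt(974)/905613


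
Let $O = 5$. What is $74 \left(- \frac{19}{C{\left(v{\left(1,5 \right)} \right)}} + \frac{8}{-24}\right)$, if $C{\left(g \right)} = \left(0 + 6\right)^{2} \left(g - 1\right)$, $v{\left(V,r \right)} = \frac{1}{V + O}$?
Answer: $\frac{111}{5} \approx 22.2$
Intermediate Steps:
$v{\left(V,r \right)} = \frac{1}{5 + V}$ ($v{\left(V,r \right)} = \frac{1}{V + 5} = \frac{1}{5 + V}$)
$C{\left(g \right)} = -36 + 36 g$ ($C{\left(g \right)} = 6^{2} \left(-1 + g\right) = 36 \left(-1 + g\right) = -36 + 36 g$)
$74 \left(- \frac{19}{C{\left(v{\left(1,5 \right)} \right)}} + \frac{8}{-24}\right) = 74 \left(- \frac{19}{-36 + \frac{36}{5 + 1}} + \frac{8}{-24}\right) = 74 \left(- \frac{19}{-36 + \frac{36}{6}} + 8 \left(- \frac{1}{24}\right)\right) = 74 \left(- \frac{19}{-36 + 36 \cdot \frac{1}{6}} - \frac{1}{3}\right) = 74 \left(- \frac{19}{-36 + 6} - \frac{1}{3}\right) = 74 \left(- \frac{19}{-30} - \frac{1}{3}\right) = 74 \left(\left(-19\right) \left(- \frac{1}{30}\right) - \frac{1}{3}\right) = 74 \left(\frac{19}{30} - \frac{1}{3}\right) = 74 \cdot \frac{3}{10} = \frac{111}{5}$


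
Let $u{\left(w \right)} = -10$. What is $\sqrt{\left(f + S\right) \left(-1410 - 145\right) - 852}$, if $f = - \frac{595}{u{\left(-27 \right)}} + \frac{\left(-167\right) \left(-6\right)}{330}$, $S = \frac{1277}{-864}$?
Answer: $\frac{i \sqrt{60090474246}}{792} \approx 309.51 i$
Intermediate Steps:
$S = - \frac{1277}{864}$ ($S = 1277 \left(- \frac{1}{864}\right) = - \frac{1277}{864} \approx -1.478$)
$f = \frac{6879}{110}$ ($f = - \frac{595}{-10} + \frac{\left(-167\right) \left(-6\right)}{330} = \left(-595\right) \left(- \frac{1}{10}\right) + 1002 \cdot \frac{1}{330} = \frac{119}{2} + \frac{167}{55} = \frac{6879}{110} \approx 62.536$)
$\sqrt{\left(f + S\right) \left(-1410 - 145\right) - 852} = \sqrt{\left(\frac{6879}{110} - \frac{1277}{864}\right) \left(-1410 - 145\right) - 852} = \sqrt{\frac{2901493}{47520} \left(-1555\right) - 852} = \sqrt{- \frac{902364323}{9504} - 852} = \sqrt{- \frac{910461731}{9504}} = \frac{i \sqrt{60090474246}}{792}$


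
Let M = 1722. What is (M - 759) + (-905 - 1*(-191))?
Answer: 249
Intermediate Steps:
(M - 759) + (-905 - 1*(-191)) = (1722 - 759) + (-905 - 1*(-191)) = 963 + (-905 + 191) = 963 - 714 = 249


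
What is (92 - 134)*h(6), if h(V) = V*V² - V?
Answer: -8820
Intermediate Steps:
h(V) = V³ - V
(92 - 134)*h(6) = (92 - 134)*(6³ - 1*6) = -42*(216 - 6) = -42*210 = -8820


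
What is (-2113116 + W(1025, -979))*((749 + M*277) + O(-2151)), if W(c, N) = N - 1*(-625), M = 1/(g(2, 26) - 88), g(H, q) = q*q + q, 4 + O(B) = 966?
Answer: -1110449896785/307 ≈ -3.6171e+9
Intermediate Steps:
O(B) = 962 (O(B) = -4 + 966 = 962)
g(H, q) = q + q² (g(H, q) = q² + q = q + q²)
M = 1/614 (M = 1/(26*(1 + 26) - 88) = 1/(26*27 - 88) = 1/(702 - 88) = 1/614 ≈ 0.0016287)
W(c, N) = 625 + N (W(c, N) = N + 625 = 625 + N)
(-2113116 + W(1025, -979))*((749 + M*277) + O(-2151)) = (-2113116 + (625 - 979))*((749 + (1/614)*277) + 962) = (-2113116 - 354)*((749 + 277/614) + 962) = -2113470*(460163/614 + 962) = -2113470*1050831/614 = -1110449896785/307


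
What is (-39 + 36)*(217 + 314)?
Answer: -1593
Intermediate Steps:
(-39 + 36)*(217 + 314) = -3*531 = -1593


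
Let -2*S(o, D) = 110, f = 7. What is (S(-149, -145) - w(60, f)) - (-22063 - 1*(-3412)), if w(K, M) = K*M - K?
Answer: 18236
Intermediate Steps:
S(o, D) = -55 (S(o, D) = -½*110 = -55)
w(K, M) = -K + K*M
(S(-149, -145) - w(60, f)) - (-22063 - 1*(-3412)) = (-55 - 60*(-1 + 7)) - (-22063 - 1*(-3412)) = (-55 - 60*6) - (-22063 + 3412) = (-55 - 1*360) - 1*(-18651) = (-55 - 360) + 18651 = -415 + 18651 = 18236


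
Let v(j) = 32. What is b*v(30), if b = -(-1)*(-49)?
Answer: -1568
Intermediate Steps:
b = -49 (b = -1*49 = -49)
b*v(30) = -49*32 = -1568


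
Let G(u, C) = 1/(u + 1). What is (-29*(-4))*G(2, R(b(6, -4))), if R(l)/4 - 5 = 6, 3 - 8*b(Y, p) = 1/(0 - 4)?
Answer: 116/3 ≈ 38.667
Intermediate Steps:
b(Y, p) = 13/32 (b(Y, p) = 3/8 - 1/(8*(0 - 4)) = 3/8 - 1/8/(-4) = 3/8 - 1/8*(-1/4) = 3/8 + 1/32 = 13/32)
R(l) = 44 (R(l) = 20 + 4*6 = 20 + 24 = 44)
G(u, C) = 1/(1 + u)
(-29*(-4))*G(2, R(b(6, -4))) = (-29*(-4))/(1 + 2) = 116/3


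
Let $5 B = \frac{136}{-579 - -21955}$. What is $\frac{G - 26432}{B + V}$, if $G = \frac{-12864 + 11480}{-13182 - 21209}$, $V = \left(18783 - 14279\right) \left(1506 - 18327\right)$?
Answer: $\frac{12144527614080}{34809794140363193} \approx 0.00034888$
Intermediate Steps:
$V = -75761784$ ($V = 4504 \left(-16821\right) = -75761784$)
$B = \frac{17}{13360}$ ($B = \frac{136 \frac{1}{-579 - -21955}}{5} = \frac{136 \frac{1}{-579 + 21955}}{5} = \frac{136 \cdot \frac{1}{21376}}{5} = \frac{1}{5} \cdot \frac{17}{2672} = \frac{17}{13360} \approx 0.0012725$)
$G = \frac{1384}{34391}$ ($G = - \frac{1384}{-34391} = \left(-1384\right) \left(- \frac{1}{34391}\right) = \frac{1384}{34391} \approx 0.040243$)
$\frac{G - 26432}{B + V} = \frac{\frac{1384}{34391} - 26432}{\frac{17}{13360} - 75761784} = - \frac{909021528}{34391 \left(- \frac{1012177434223}{13360}\right)} = \left(- \frac{909021528}{34391}\right) \left(- \frac{13360}{1012177434223}\right) = \frac{12144527614080}{34809794140363193}$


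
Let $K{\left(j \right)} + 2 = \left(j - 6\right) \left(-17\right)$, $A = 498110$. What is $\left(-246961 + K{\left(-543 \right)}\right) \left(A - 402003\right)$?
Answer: $-22837906410$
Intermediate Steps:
$K{\left(j \right)} = 100 - 17 j$ ($K{\left(j \right)} = -2 + \left(j - 6\right) \left(-17\right) = -2 + \left(-6 + j\right) \left(-17\right) = -2 - \left(-102 + 17 j\right) = 100 - 17 j$)
$\left(-246961 + K{\left(-543 \right)}\right) \left(A - 402003\right) = \left(-246961 + \left(100 - -9231\right)\right) \left(498110 - 402003\right) = \left(-246961 + \left(100 + 9231\right)\right) 96107 = \left(-246961 + 9331\right) 96107 = \left(-237630\right) 96107 = -22837906410$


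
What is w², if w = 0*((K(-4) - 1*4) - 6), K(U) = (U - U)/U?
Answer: 0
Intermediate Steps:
K(U) = 0 (K(U) = 0/U = 0)
w = 0 (w = 0*((0 - 1*4) - 6) = 0*((0 - 4) - 6) = 0*(-4 - 6) = 0*(-10) = 0)
w² = 0² = 0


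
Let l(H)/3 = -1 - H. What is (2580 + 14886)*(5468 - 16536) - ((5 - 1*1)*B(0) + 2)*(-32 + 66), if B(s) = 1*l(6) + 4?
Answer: -193311444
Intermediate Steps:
l(H) = -3 - 3*H (l(H) = 3*(-1 - H) = -3 - 3*H)
B(s) = -17 (B(s) = 1*(-3 - 3*6) + 4 = 1*(-3 - 18) + 4 = 1*(-21) + 4 = -21 + 4 = -17)
(2580 + 14886)*(5468 - 16536) - ((5 - 1*1)*B(0) + 2)*(-32 + 66) = (2580 + 14886)*(5468 - 16536) - ((5 - 1*1)*(-17) + 2)*(-32 + 66) = 17466*(-11068) - ((5 - 1)*(-17) + 2)*34 = -193313688 - (4*(-17) + 2)*34 = -193313688 - (-68 + 2)*34 = -193313688 - (-66)*34 = -193313688 - 1*(-2244) = -193313688 + 2244 = -193311444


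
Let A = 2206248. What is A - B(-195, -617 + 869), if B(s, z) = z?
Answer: 2205996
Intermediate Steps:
A - B(-195, -617 + 869) = 2206248 - (-617 + 869) = 2206248 - 1*252 = 2206248 - 252 = 2205996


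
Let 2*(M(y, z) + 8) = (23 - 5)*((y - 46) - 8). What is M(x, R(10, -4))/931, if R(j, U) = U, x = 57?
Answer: 1/49 ≈ 0.020408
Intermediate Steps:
M(y, z) = -494 + 9*y (M(y, z) = -8 + ((23 - 5)*((y - 46) - 8))/2 = -8 + (18*((-46 + y) - 8))/2 = -8 + (18*(-54 + y))/2 = -8 + (-972 + 18*y)/2 = -8 + (-486 + 9*y) = -494 + 9*y)
M(x, R(10, -4))/931 = (-494 + 9*57)/931 = (-494 + 513)*(1/931) = 19*(1/931) = 1/49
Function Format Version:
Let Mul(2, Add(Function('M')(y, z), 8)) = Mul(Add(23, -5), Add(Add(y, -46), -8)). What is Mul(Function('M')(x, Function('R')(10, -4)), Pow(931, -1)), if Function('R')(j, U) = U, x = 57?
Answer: Rational(1, 49) ≈ 0.020408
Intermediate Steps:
Function('M')(y, z) = Add(-494, Mul(9, y)) (Function('M')(y, z) = Add(-8, Mul(Rational(1, 2), Mul(Add(23, -5), Add(Add(y, -46), -8)))) = Add(-8, Mul(Rational(1, 2), Mul(18, Add(Add(-46, y), -8)))) = Add(-8, Mul(Rational(1, 2), Mul(18, Add(-54, y)))) = Add(-8, Mul(Rational(1, 2), Add(-972, Mul(18, y)))) = Add(-8, Add(-486, Mul(9, y))) = Add(-494, Mul(9, y)))
Mul(Function('M')(x, Function('R')(10, -4)), Pow(931, -1)) = Mul(Add(-494, Mul(9, 57)), Pow(931, -1)) = Mul(Add(-494, 513), Rational(1, 931)) = Mul(19, Rational(1, 931)) = Rational(1, 49)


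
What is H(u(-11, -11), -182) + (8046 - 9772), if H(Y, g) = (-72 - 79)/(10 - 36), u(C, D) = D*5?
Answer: -44725/26 ≈ -1720.2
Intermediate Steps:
u(C, D) = 5*D
H(Y, g) = 151/26 (H(Y, g) = -151/(-26) = -151*(-1/26) = 151/26)
H(u(-11, -11), -182) + (8046 - 9772) = 151/26 + (8046 - 9772) = 151/26 - 1726 = -44725/26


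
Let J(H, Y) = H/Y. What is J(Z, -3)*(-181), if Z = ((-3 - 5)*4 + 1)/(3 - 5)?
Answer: 5611/6 ≈ 935.17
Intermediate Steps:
Z = 31/2 (Z = (-8*4 + 1)/(-2) = (-32 + 1)*(-½) = -31*(-½) = 31/2 ≈ 15.500)
J(Z, -3)*(-181) = ((31/2)/(-3))*(-181) = ((31/2)*(-⅓))*(-181) = -31/6*(-181) = 5611/6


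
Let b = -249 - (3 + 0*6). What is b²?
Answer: 63504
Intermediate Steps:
b = -252 (b = -249 - (3 + 0) = -249 - 1*3 = -249 - 3 = -252)
b² = (-252)² = 63504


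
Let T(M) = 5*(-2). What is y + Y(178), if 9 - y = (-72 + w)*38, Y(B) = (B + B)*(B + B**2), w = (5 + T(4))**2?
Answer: 11344667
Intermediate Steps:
T(M) = -10
w = 25 (w = (5 - 10)**2 = (-5)**2 = 25)
Y(B) = 2*B*(B + B**2) (Y(B) = (2*B)*(B + B**2) = 2*B*(B + B**2))
y = 1795 (y = 9 - (-72 + 25)*38 = 9 - (-47)*38 = 9 - 1*(-1786) = 9 + 1786 = 1795)
y + Y(178) = 1795 + 2*178**2*(1 + 178) = 1795 + 2*31684*179 = 1795 + 11342872 = 11344667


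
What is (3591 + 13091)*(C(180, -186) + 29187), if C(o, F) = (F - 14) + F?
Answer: 480458282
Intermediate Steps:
C(o, F) = -14 + 2*F (C(o, F) = (-14 + F) + F = -14 + 2*F)
(3591 + 13091)*(C(180, -186) + 29187) = (3591 + 13091)*((-14 + 2*(-186)) + 29187) = 16682*((-14 - 372) + 29187) = 16682*(-386 + 29187) = 16682*28801 = 480458282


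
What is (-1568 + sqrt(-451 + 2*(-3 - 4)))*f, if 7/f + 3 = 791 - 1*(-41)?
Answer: -10976/829 + 7*I*sqrt(465)/829 ≈ -13.24 + 0.18208*I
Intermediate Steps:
f = 7/829 (f = 7/(-3 + (791 - 1*(-41))) = 7/(-3 + (791 + 41)) = 7/(-3 + 832) = 7/829 ≈ 0.0084439)
(-1568 + sqrt(-451 + 2*(-3 - 4)))*f = (-1568 + sqrt(-451 + 2*(-3 - 4)))*(7/829) = (-1568 + sqrt(-451 + 2*(-7)))*(7/829) = (-1568 + sqrt(-451 - 14))*(7/829) = (-1568 + sqrt(-465))*(7/829) = (-1568 + I*sqrt(465))*(7/829) = -10976/829 + 7*I*sqrt(465)/829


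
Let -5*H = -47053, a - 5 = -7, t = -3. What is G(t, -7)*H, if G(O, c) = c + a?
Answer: -423477/5 ≈ -84695.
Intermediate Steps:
a = -2 (a = 5 - 7 = -2)
G(O, c) = -2 + c (G(O, c) = c - 2 = -2 + c)
H = 47053/5 (H = -⅕*(-47053) = 47053/5 ≈ 9410.6)
G(t, -7)*H = (-2 - 7)*(47053/5) = -9*47053/5 = -423477/5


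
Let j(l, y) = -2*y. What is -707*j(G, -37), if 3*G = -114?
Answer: -52318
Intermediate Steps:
G = -38 (G = (1/3)*(-114) = -38)
-707*j(G, -37) = -(-1414)*(-37) = -707*74 = -52318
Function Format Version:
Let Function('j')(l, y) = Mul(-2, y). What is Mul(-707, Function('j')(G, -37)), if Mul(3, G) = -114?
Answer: -52318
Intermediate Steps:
G = -38 (G = Mul(Rational(1, 3), -114) = -38)
Mul(-707, Function('j')(G, -37)) = Mul(-707, Mul(-2, -37)) = Mul(-707, 74) = -52318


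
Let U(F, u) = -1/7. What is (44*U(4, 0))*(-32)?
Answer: 1408/7 ≈ 201.14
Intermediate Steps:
U(F, u) = -⅐ (U(F, u) = -1*⅐ = -⅐)
(44*U(4, 0))*(-32) = (44*(-⅐))*(-32) = -44/7*(-32) = 1408/7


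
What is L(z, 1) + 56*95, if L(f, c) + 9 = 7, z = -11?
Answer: 5318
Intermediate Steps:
L(f, c) = -2 (L(f, c) = -9 + 7 = -2)
L(z, 1) + 56*95 = -2 + 56*95 = -2 + 5320 = 5318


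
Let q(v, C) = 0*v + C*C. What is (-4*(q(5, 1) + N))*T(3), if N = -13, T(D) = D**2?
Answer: 432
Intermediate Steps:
q(v, C) = C**2 (q(v, C) = 0 + C**2 = C**2)
(-4*(q(5, 1) + N))*T(3) = -4*(1**2 - 13)*3**2 = -4*(1 - 13)*9 = -4*(-12)*9 = 48*9 = 432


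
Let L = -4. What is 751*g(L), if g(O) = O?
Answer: -3004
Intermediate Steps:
751*g(L) = 751*(-4) = -3004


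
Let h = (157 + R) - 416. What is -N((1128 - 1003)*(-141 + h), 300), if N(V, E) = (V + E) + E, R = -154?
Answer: 68650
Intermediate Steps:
h = -413 (h = (157 - 154) - 416 = 3 - 416 = -413)
N(V, E) = V + 2*E (N(V, E) = (E + V) + E = V + 2*E)
-N((1128 - 1003)*(-141 + h), 300) = -((1128 - 1003)*(-141 - 413) + 2*300) = -(125*(-554) + 600) = -(-69250 + 600) = -1*(-68650) = 68650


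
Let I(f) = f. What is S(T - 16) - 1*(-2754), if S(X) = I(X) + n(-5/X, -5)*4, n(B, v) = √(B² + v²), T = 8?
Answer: 2746 + 5*√65/2 ≈ 2766.2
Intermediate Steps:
S(X) = X + 4*√(25 + 25/X²) (S(X) = X + √((-5/X)² + (-5)²)*4 = X + √(25/X² + 25)*4 = X + √(25 + 25/X²)*4 = X + 4*√(25 + 25/X²))
S(T - 16) - 1*(-2754) = ((8 - 16) + 20*√(1 + (8 - 16)⁻²)) - 1*(-2754) = (-8 + 20*√(1 + (-8)⁻²)) + 2754 = (-8 + 20*√(1 + 1/64)) + 2754 = (-8 + 20*√(65/64)) + 2754 = (-8 + 20*(√65/8)) + 2754 = (-8 + 5*√65/2) + 2754 = 2746 + 5*√65/2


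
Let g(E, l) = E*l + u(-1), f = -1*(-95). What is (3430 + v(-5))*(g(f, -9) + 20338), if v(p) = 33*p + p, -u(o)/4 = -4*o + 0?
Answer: 63462420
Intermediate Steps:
u(o) = 16*o (u(o) = -4*(-4*o + 0) = -(-16)*o = 16*o)
f = 95
g(E, l) = -16 + E*l (g(E, l) = E*l + 16*(-1) = E*l - 16 = -16 + E*l)
v(p) = 34*p
(3430 + v(-5))*(g(f, -9) + 20338) = (3430 + 34*(-5))*((-16 + 95*(-9)) + 20338) = (3430 - 170)*((-16 - 855) + 20338) = 3260*(-871 + 20338) = 3260*19467 = 63462420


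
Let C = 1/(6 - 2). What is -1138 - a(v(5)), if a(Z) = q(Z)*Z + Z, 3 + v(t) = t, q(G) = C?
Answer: -2281/2 ≈ -1140.5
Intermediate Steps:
C = ¼ (C = 1/4 = ¼ ≈ 0.25000)
q(G) = ¼
v(t) = -3 + t
a(Z) = 5*Z/4 (a(Z) = Z/4 + Z = 5*Z/4)
-1138 - a(v(5)) = -1138 - 5*(-3 + 5)/4 = -1138 - 5*2/4 = -1138 - 1*5/2 = -1138 - 5/2 = -2281/2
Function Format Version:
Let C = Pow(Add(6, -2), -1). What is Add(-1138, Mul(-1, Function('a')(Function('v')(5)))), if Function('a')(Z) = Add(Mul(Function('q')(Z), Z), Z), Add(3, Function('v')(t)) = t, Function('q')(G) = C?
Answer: Rational(-2281, 2) ≈ -1140.5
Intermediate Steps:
C = Rational(1, 4) (C = Pow(4, -1) = Rational(1, 4) ≈ 0.25000)
Function('q')(G) = Rational(1, 4)
Function('v')(t) = Add(-3, t)
Function('a')(Z) = Mul(Rational(5, 4), Z) (Function('a')(Z) = Add(Mul(Rational(1, 4), Z), Z) = Mul(Rational(5, 4), Z))
Add(-1138, Mul(-1, Function('a')(Function('v')(5)))) = Add(-1138, Mul(-1, Mul(Rational(5, 4), Add(-3, 5)))) = Add(-1138, Mul(-1, Mul(Rational(5, 4), 2))) = Add(-1138, Mul(-1, Rational(5, 2))) = Add(-1138, Rational(-5, 2)) = Rational(-2281, 2)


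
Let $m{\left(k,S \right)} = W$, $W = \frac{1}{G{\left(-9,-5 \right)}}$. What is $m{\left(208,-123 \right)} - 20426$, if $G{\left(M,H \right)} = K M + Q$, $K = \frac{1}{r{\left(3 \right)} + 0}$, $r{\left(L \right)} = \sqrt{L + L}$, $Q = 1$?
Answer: $- \frac{510652}{25} - \frac{3 \sqrt{6}}{25} \approx -20426.0$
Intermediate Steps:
$r{\left(L \right)} = \sqrt{2} \sqrt{L}$ ($r{\left(L \right)} = \sqrt{2 L} = \sqrt{2} \sqrt{L}$)
$K = \frac{\sqrt{6}}{6}$ ($K = \frac{1}{\sqrt{2} \sqrt{3} + 0} = \frac{1}{\sqrt{6} + 0} = \frac{1}{\sqrt{6}} = \frac{\sqrt{6}}{6} \approx 0.40825$)
$G{\left(M,H \right)} = 1 + \frac{M \sqrt{6}}{6}$ ($G{\left(M,H \right)} = \frac{\sqrt{6}}{6} M + 1 = \frac{M \sqrt{6}}{6} + 1 = 1 + \frac{M \sqrt{6}}{6}$)
$W = \frac{1}{1 - \frac{3 \sqrt{6}}{2}}$ ($W = \frac{1}{1 + \frac{1}{6} \left(-9\right) \sqrt{6}} = \frac{1}{1 - \frac{3 \sqrt{6}}{2}} \approx -0.37394$)
$m{\left(k,S \right)} = - \frac{2}{25} - \frac{3 \sqrt{6}}{25}$
$m{\left(208,-123 \right)} - 20426 = \left(- \frac{2}{25} - \frac{3 \sqrt{6}}{25}\right) - 20426 = - \frac{510652}{25} - \frac{3 \sqrt{6}}{25}$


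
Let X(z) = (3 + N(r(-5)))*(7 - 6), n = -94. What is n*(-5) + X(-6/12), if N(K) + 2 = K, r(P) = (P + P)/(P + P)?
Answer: 472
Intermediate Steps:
r(P) = 1 (r(P) = (2*P)/((2*P)) = (2*P)*(1/(2*P)) = 1)
N(K) = -2 + K
X(z) = 2 (X(z) = (3 + (-2 + 1))*(7 - 6) = (3 - 1)*1 = 2*1 = 2)
n*(-5) + X(-6/12) = -94*(-5) + 2 = 470 + 2 = 472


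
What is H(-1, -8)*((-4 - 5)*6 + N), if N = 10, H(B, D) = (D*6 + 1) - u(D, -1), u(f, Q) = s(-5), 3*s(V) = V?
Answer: 5984/3 ≈ 1994.7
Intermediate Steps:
s(V) = V/3
u(f, Q) = -5/3 (u(f, Q) = (⅓)*(-5) = -5/3)
H(B, D) = 8/3 + 6*D (H(B, D) = (D*6 + 1) - 1*(-5/3) = (6*D + 1) + 5/3 = (1 + 6*D) + 5/3 = 8/3 + 6*D)
H(-1, -8)*((-4 - 5)*6 + N) = (8/3 + 6*(-8))*((-4 - 5)*6 + 10) = (8/3 - 48)*(-9*6 + 10) = -136*(-54 + 10)/3 = -136/3*(-44) = 5984/3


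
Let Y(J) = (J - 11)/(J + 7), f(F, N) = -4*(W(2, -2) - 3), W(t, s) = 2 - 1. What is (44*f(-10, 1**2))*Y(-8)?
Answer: 6688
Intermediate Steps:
W(t, s) = 1
f(F, N) = 8 (f(F, N) = -4*(1 - 3) = -4*(-2) = 8)
Y(J) = (-11 + J)/(7 + J)
(44*f(-10, 1**2))*Y(-8) = (44*8)*((-11 - 8)/(7 - 8)) = 352*(-19/(-1)) = 352*(-1*(-19)) = 352*19 = 6688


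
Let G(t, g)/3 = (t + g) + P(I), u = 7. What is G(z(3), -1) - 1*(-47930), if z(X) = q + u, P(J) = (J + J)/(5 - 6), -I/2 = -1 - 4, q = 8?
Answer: 47912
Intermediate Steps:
I = 10 (I = -2*(-1 - 4) = -2*(-5) = 10)
P(J) = -2*J (P(J) = (2*J)/(-1) = (2*J)*(-1) = -2*J)
z(X) = 15 (z(X) = 8 + 7 = 15)
G(t, g) = -60 + 3*g + 3*t (G(t, g) = 3*((t + g) - 2*10) = 3*((g + t) - 20) = 3*(-20 + g + t) = -60 + 3*g + 3*t)
G(z(3), -1) - 1*(-47930) = (-60 + 3*(-1) + 3*15) - 1*(-47930) = (-60 - 3 + 45) + 47930 = -18 + 47930 = 47912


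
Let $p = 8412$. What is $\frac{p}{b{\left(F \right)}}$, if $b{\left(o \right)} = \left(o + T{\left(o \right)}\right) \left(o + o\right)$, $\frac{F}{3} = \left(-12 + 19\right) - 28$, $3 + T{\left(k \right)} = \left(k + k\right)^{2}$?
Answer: $- \frac{701}{166005} \approx -0.0042228$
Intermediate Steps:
$T{\left(k \right)} = -3 + 4 k^{2}$ ($T{\left(k \right)} = -3 + \left(k + k\right)^{2} = -3 + \left(2 k\right)^{2} = -3 + 4 k^{2}$)
$F = -63$ ($F = 3 \left(\left(-12 + 19\right) - 28\right) = 3 \left(7 - 28\right) = 3 \left(-21\right) = -63$)
$b{\left(o \right)} = 2 o \left(-3 + o + 4 o^{2}\right)$ ($b{\left(o \right)} = \left(o + \left(-3 + 4 o^{2}\right)\right) \left(o + o\right) = \left(-3 + o + 4 o^{2}\right) 2 o = 2 o \left(-3 + o + 4 o^{2}\right)$)
$\frac{p}{b{\left(F \right)}} = \frac{8412}{2 \left(-63\right) \left(-3 - 63 + 4 \left(-63\right)^{2}\right)} = \frac{8412}{2 \left(-63\right) \left(-3 - 63 + 4 \cdot 3969\right)} = \frac{8412}{2 \left(-63\right) \left(-3 - 63 + 15876\right)} = \frac{8412}{2 \left(-63\right) 15810} = \frac{8412}{-1992060} = 8412 \left(- \frac{1}{1992060}\right) = - \frac{701}{166005}$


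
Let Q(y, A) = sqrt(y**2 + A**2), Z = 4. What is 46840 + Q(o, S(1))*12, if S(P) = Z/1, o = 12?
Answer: 46840 + 48*sqrt(10) ≈ 46992.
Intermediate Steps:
S(P) = 4 (S(P) = 4/1 = 4*1 = 4)
Q(y, A) = sqrt(A**2 + y**2)
46840 + Q(o, S(1))*12 = 46840 + sqrt(4**2 + 12**2)*12 = 46840 + sqrt(16 + 144)*12 = 46840 + sqrt(160)*12 = 46840 + (4*sqrt(10))*12 = 46840 + 48*sqrt(10)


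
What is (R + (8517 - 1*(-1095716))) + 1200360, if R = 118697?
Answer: 2423290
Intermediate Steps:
(R + (8517 - 1*(-1095716))) + 1200360 = (118697 + (8517 - 1*(-1095716))) + 1200360 = (118697 + (8517 + 1095716)) + 1200360 = (118697 + 1104233) + 1200360 = 1222930 + 1200360 = 2423290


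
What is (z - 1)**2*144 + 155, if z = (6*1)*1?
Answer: 3755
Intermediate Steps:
z = 6 (z = 6*1 = 6)
(z - 1)**2*144 + 155 = (6 - 1)**2*144 + 155 = 5**2*144 + 155 = 25*144 + 155 = 3600 + 155 = 3755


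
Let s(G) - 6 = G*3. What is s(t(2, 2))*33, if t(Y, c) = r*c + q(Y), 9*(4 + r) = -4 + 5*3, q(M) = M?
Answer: -154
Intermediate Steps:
r = -25/9 (r = -4 + (-4 + 5*3)/9 = -4 + (-4 + 15)/9 = -4 + (⅑)*11 = -4 + 11/9 = -25/9 ≈ -2.7778)
t(Y, c) = Y - 25*c/9 (t(Y, c) = -25*c/9 + Y = Y - 25*c/9)
s(G) = 6 + 3*G (s(G) = 6 + G*3 = 6 + 3*G)
s(t(2, 2))*33 = (6 + 3*(2 - 25/9*2))*33 = (6 + 3*(2 - 50/9))*33 = (6 + 3*(-32/9))*33 = (6 - 32/3)*33 = -14/3*33 = -154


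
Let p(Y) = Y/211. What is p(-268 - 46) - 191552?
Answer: -40417786/211 ≈ -1.9155e+5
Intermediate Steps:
p(Y) = Y/211 (p(Y) = Y*(1/211) = Y/211)
p(-268 - 46) - 191552 = (-268 - 46)/211 - 191552 = (1/211)*(-314) - 191552 = -314/211 - 191552 = -40417786/211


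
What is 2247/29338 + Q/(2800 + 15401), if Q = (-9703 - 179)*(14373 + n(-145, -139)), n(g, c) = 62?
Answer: -1394975702271/177993646 ≈ -7837.2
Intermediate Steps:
Q = -142646670 (Q = (-9703 - 179)*(14373 + 62) = -9882*14435 = -142646670)
2247/29338 + Q/(2800 + 15401) = 2247/29338 - 142646670/(2800 + 15401) = 2247*(1/29338) - 142646670/18201 = 2247/29338 - 142646670*1/18201 = 2247/29338 - 47548890/6067 = -1394975702271/177993646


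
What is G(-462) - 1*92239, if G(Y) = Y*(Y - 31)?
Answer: 135527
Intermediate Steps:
G(Y) = Y*(-31 + Y)
G(-462) - 1*92239 = -462*(-31 - 462) - 1*92239 = -462*(-493) - 92239 = 227766 - 92239 = 135527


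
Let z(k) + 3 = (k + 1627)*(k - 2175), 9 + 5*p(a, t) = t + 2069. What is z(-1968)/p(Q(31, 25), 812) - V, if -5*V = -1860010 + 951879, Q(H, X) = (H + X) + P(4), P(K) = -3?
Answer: -321604154/1795 ≈ -1.7917e+5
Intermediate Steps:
Q(H, X) = -3 + H + X (Q(H, X) = (H + X) - 3 = -3 + H + X)
V = 908131/5 (V = -(-1860010 + 951879)/5 = -⅕*(-908131) = 908131/5 ≈ 1.8163e+5)
p(a, t) = 412 + t/5 (p(a, t) = -9/5 + (t + 2069)/5 = -9/5 + (2069 + t)/5 = -9/5 + (2069/5 + t/5) = 412 + t/5)
z(k) = -3 + (-2175 + k)*(1627 + k) (z(k) = -3 + (k + 1627)*(k - 2175) = -3 + (1627 + k)*(-2175 + k) = -3 + (-2175 + k)*(1627 + k))
z(-1968)/p(Q(31, 25), 812) - V = (-3538728 + (-1968)² - 548*(-1968))/(412 + (⅕)*812) - 1*908131/5 = (-3538728 + 3873024 + 1078464)/(412 + 812/5) - 908131/5 = 1412760/(2872/5) - 908131/5 = 1412760*(5/2872) - 908131/5 = 882975/359 - 908131/5 = -321604154/1795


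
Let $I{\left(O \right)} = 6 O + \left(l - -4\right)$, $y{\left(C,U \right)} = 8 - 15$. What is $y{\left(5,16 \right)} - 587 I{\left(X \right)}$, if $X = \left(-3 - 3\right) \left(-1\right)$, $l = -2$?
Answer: $-22313$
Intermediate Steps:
$y{\left(C,U \right)} = -7$ ($y{\left(C,U \right)} = 8 - 15 = -7$)
$X = 6$ ($X = \left(-6\right) \left(-1\right) = 6$)
$I{\left(O \right)} = 2 + 6 O$ ($I{\left(O \right)} = 6 O - -2 = 6 O + \left(-2 + 4\right) = 6 O + 2 = 2 + 6 O$)
$y{\left(5,16 \right)} - 587 I{\left(X \right)} = -7 - 587 \left(2 + 6 \cdot 6\right) = -7 - 587 \left(2 + 36\right) = -7 - 22306 = -22313$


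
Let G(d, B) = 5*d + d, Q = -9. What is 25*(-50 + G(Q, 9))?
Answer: -2600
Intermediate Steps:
G(d, B) = 6*d
25*(-50 + G(Q, 9)) = 25*(-50 + 6*(-9)) = 25*(-50 - 54) = 25*(-104) = -2600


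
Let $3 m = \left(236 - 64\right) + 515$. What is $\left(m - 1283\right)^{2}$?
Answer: $1110916$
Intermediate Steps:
$m = 229$ ($m = \frac{\left(236 - 64\right) + 515}{3} = \frac{172 + 515}{3} = \frac{1}{3} \cdot 687 = 229$)
$\left(m - 1283\right)^{2} = \left(229 - 1283\right)^{2} = \left(-1054\right)^{2} = 1110916$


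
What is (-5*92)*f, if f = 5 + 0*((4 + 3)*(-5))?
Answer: -2300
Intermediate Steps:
f = 5 (f = 5 + 0*(7*(-5)) = 5 + 0*(-35) = 5 + 0 = 5)
(-5*92)*f = -5*92*5 = -460*5 = -2300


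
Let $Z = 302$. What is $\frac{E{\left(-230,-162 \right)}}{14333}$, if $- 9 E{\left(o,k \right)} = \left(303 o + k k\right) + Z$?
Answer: $\frac{43144}{128997} \approx 0.33446$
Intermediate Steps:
$E{\left(o,k \right)} = - \frac{302}{9} - \frac{101 o}{3} - \frac{k^{2}}{9}$ ($E{\left(o,k \right)} = - \frac{\left(303 o + k k\right) + 302}{9} = - \frac{\left(303 o + k^{2}\right) + 302}{9} = - \frac{\left(k^{2} + 303 o\right) + 302}{9} = - \frac{302 + k^{2} + 303 o}{9} = - \frac{302}{9} - \frac{101 o}{3} - \frac{k^{2}}{9}$)
$\frac{E{\left(-230,-162 \right)}}{14333} = \frac{- \frac{302}{9} - - \frac{23230}{3} - \frac{\left(-162\right)^{2}}{9}}{14333} = \left(- \frac{302}{9} + \frac{23230}{3} - 2916\right) \frac{1}{14333} = \frac{43144}{9} \cdot \frac{1}{14333} = \frac{43144}{128997}$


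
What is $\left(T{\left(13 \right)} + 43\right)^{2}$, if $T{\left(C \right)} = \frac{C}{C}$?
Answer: $1936$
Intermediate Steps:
$T{\left(C \right)} = 1$
$\left(T{\left(13 \right)} + 43\right)^{2} = \left(1 + 43\right)^{2} = 44^{2} = 1936$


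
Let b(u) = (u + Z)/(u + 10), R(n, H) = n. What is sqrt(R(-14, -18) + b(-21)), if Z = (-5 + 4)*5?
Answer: 8*I*sqrt(22)/11 ≈ 3.4112*I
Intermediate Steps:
Z = -5 (Z = -1*5 = -5)
b(u) = (-5 + u)/(10 + u) (b(u) = (u - 5)/(u + 10) = (-5 + u)/(10 + u))
sqrt(R(-14, -18) + b(-21)) = sqrt(-14 + (-5 - 21)/(10 - 21)) = sqrt(-14 - 26/(-11)) = sqrt(-14 - 1/11*(-26)) = sqrt(-14 + 26/11) = sqrt(-128/11) = 8*I*sqrt(22)/11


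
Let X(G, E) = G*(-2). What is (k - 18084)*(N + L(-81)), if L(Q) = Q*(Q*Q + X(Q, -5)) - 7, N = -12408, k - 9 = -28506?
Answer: 25944592218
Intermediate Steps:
k = -28497 (k = 9 - 28506 = -28497)
X(G, E) = -2*G
L(Q) = -7 + Q*(Q² - 2*Q) (L(Q) = Q*(Q*Q - 2*Q) - 7 = Q*(Q² - 2*Q) - 7 = -7 + Q*(Q² - 2*Q))
(k - 18084)*(N + L(-81)) = (-28497 - 18084)*(-12408 + (-7 + (-81)³ - 2*(-81)²)) = -46581*(-12408 + (-7 - 531441 - 2*6561)) = -46581*(-12408 + (-7 - 531441 - 13122)) = -46581*(-12408 - 544570) = -46581*(-556978) = 25944592218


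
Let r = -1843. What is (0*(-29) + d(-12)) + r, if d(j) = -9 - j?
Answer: -1840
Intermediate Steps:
(0*(-29) + d(-12)) + r = (0*(-29) + (-9 - 1*(-12))) - 1843 = (0 + (-9 + 12)) - 1843 = (0 + 3) - 1843 = 3 - 1843 = -1840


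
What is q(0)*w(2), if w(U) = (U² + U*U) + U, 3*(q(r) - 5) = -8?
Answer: 70/3 ≈ 23.333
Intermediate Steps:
q(r) = 7/3 (q(r) = 5 + (⅓)*(-8) = 5 - 8/3 = 7/3)
w(U) = U + 2*U² (w(U) = (U² + U²) + U = 2*U² + U = U + 2*U²)
q(0)*w(2) = 7*(2*(1 + 2*2))/3 = 7*(2*(1 + 4))/3 = 7*(2*5)/3 = (7/3)*10 = 70/3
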